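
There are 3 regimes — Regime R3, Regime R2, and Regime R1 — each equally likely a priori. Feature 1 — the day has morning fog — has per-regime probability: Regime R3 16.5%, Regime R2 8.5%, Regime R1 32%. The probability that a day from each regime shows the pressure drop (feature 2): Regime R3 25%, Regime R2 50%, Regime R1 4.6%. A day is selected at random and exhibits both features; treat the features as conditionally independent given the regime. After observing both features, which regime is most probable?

Regime R2

With a uniform prior (1/3 each), posterior ∝ likelihood:
  Regime R3: 0.165 × 0.25 = 0.04125
  Regime R2: 0.085 × 0.5 = 0.0425
  Regime R1: 0.32 × 0.046 = 0.01472
Total = 0.09847.
Largest term belongs to Regime R2, so Regime R2 is most probable.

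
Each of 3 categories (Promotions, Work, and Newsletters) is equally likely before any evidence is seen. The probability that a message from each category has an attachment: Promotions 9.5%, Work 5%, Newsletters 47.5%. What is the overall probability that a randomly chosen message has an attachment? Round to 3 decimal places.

With a uniform prior (1/3 each), posterior ∝ likelihood:
  Promotions: 0.095
  Work: 0.05
  Newsletters: 0.475
P(attachment) = (1/3) × (0.095 + 0.05 + 0.475) = 0.62/3 ≈ 0.207.

0.207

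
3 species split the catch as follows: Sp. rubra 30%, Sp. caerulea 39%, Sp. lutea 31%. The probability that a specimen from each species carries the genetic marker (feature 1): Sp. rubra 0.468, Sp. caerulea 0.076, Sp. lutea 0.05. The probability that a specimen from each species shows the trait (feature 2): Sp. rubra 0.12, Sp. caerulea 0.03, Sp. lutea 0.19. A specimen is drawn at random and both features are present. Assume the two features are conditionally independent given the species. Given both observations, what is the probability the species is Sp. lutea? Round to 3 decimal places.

0.142

By Bayes' rule, posterior ∝ prior × likelihood:
  Sp. rubra: 0.3 × 0.468 × 0.12 = 0.016848
  Sp. caerulea: 0.39 × 0.076 × 0.03 = 0.0008892
  Sp. lutea: 0.31 × 0.05 × 0.19 = 0.002945
Total = 0.0206822.
P(Sp. lutea | evidence) = 0.002945 / 0.0206822 ≈ 0.142.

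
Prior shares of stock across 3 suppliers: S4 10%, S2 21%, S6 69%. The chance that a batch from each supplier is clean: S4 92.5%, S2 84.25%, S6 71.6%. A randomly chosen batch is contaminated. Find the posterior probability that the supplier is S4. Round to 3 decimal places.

Taking complements, P(contaminated | each) = S4 0.075, S2 0.1575, S6 0.284.
Unnormalized posteriors (prior × likelihood):
  S4: 0.1 × 0.075 = 0.0075
  S2: 0.21 × 0.1575 = 0.033075
  S6: 0.69 × 0.284 = 0.19596
Total = 0.236535.
P(S4 | evidence) = 0.0075 / 0.236535 ≈ 0.032.

0.032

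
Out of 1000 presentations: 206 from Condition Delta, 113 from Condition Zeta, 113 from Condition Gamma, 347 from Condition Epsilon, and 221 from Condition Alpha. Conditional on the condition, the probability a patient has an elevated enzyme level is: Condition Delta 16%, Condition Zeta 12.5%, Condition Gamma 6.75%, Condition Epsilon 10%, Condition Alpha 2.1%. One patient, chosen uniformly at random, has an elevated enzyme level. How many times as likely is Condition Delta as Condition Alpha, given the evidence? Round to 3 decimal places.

Prior × likelihood for each hypothesis:
  Condition Delta: 0.206 × 0.16 = 0.03296
  Condition Zeta: 0.113 × 0.125 = 0.014125
  Condition Gamma: 0.113 × 0.0675 = 0.0076275
  Condition Epsilon: 0.347 × 0.1 = 0.0347
  Condition Alpha: 0.221 × 0.021 = 0.004641
Normalizing constant = 0.0940535.
The ratio is 0.03296 / 0.004641 (the normalizer cancels) = 7.102.

7.102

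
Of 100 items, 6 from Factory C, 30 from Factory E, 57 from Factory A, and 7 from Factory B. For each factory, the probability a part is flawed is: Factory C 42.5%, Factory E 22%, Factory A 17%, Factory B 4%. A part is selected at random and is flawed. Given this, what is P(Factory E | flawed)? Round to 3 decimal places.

Unnormalized posteriors (prior × likelihood):
  Factory C: 0.06 × 0.425 = 0.0255
  Factory E: 0.3 × 0.22 = 0.066
  Factory A: 0.57 × 0.17 = 0.0969
  Factory B: 0.07 × 0.04 = 0.0028
Normalizing constant = 0.1912.
P(Factory E | evidence) = 0.066 / 0.1912 ≈ 0.345.

0.345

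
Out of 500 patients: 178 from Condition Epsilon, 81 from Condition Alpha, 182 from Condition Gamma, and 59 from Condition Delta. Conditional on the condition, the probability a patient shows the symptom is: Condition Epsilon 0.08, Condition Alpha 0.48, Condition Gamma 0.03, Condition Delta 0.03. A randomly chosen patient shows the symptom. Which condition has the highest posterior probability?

Compute prior × likelihood for every hypothesis:
  Condition Epsilon: 0.356 × 0.08 = 0.02848
  Condition Alpha: 0.162 × 0.48 = 0.07776
  Condition Gamma: 0.364 × 0.03 = 0.01092
  Condition Delta: 0.118 × 0.03 = 0.00354
Sum = 0.1207.
Largest term belongs to Condition Alpha, so Condition Alpha is most probable.

Condition Alpha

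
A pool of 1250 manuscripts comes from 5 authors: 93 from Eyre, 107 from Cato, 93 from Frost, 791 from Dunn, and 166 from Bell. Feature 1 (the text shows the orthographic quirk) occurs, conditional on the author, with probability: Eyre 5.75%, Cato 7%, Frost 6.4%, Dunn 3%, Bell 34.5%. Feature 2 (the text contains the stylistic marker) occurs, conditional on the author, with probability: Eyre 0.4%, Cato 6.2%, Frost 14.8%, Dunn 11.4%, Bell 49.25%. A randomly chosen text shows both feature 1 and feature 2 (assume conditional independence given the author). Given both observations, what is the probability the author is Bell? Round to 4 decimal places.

Unnormalized posteriors (prior × likelihood):
  Eyre: 0.0744 × 0.0575 × 0.004 = 0.000017112
  Cato: 0.0856 × 0.07 × 0.062 = 0.000371504
  Frost: 0.0744 × 0.064 × 0.148 = 0.0007047168
  Dunn: 0.6328 × 0.03 × 0.114 = 0.002164176
  Bell: 0.1328 × 0.345 × 0.4925 = 0.02256438
Sum = 0.0258218888.
P(Bell | evidence) = 0.02256438 / 0.0258218888 ≈ 0.8738.

0.8738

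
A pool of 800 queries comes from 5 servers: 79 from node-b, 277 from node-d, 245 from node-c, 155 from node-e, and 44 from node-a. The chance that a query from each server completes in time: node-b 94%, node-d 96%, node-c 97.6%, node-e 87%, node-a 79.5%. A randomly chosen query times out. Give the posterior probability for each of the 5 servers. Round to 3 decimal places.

node-b 0.093, node-d 0.218, node-c 0.116, node-e 0.396, node-a 0.177

Taking complements, P(timeout | each) = node-b 0.06, node-d 0.04, node-c 0.024, node-e 0.13, node-a 0.205.
Prior × likelihood for each hypothesis:
  node-b: 0.09875 × 0.06 = 0.005925
  node-d: 0.34625 × 0.04 = 0.01385
  node-c: 0.30625 × 0.024 = 0.00735
  node-e: 0.19375 × 0.13 = 0.0251875
  node-a: 0.055 × 0.205 = 0.011275
Total = 0.0635875.
P(node-b | timeout) = 0.005925/0.0635875 ≈ 0.093
P(node-d | timeout) = 0.01385/0.0635875 ≈ 0.218
P(node-c | timeout) = 0.00735/0.0635875 ≈ 0.116
P(node-e | timeout) = 0.0251875/0.0635875 ≈ 0.396
P(node-a | timeout) = 0.011275/0.0635875 ≈ 0.177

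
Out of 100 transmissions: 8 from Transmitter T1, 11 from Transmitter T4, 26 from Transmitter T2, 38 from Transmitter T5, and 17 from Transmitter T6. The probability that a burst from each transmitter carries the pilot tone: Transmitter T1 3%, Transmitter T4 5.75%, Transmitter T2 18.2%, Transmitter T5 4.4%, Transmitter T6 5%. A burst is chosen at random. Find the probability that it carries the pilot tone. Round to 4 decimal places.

Unnormalized posteriors (prior × likelihood):
  Transmitter T1: 0.08 × 0.03 = 0.0024
  Transmitter T4: 0.11 × 0.0575 = 0.006325
  Transmitter T2: 0.26 × 0.182 = 0.04732
  Transmitter T5: 0.38 × 0.044 = 0.01672
  Transmitter T6: 0.17 × 0.05 = 0.0085
P(pilot) = 0.0024 + 0.006325 + 0.04732 + 0.01672 + 0.0085 = 0.081265 → 0.0813.

0.0813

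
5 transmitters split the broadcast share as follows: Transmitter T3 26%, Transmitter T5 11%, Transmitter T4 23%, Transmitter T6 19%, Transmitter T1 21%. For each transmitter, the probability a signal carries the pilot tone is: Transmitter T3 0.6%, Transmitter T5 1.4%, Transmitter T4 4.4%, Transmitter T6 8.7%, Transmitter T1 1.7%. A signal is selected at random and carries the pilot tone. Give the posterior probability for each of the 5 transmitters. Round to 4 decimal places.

Transmitter T3 0.0468, Transmitter T5 0.0462, Transmitter T4 0.3037, Transmitter T6 0.4961, Transmitter T1 0.1071

Prior × likelihood for each hypothesis:
  Transmitter T3: 0.26 × 0.006 = 0.00156
  Transmitter T5: 0.11 × 0.014 = 0.00154
  Transmitter T4: 0.23 × 0.044 = 0.01012
  Transmitter T6: 0.19 × 0.087 = 0.01653
  Transmitter T1: 0.21 × 0.017 = 0.00357
Normalizing constant = 0.03332.
P(Transmitter T3 | pilot) = 0.00156/0.03332 ≈ 0.0468
P(Transmitter T5 | pilot) = 0.00154/0.03332 ≈ 0.0462
P(Transmitter T4 | pilot) = 0.01012/0.03332 ≈ 0.3037
P(Transmitter T6 | pilot) = 0.01653/0.03332 ≈ 0.4961
P(Transmitter T1 | pilot) = 0.00357/0.03332 ≈ 0.1071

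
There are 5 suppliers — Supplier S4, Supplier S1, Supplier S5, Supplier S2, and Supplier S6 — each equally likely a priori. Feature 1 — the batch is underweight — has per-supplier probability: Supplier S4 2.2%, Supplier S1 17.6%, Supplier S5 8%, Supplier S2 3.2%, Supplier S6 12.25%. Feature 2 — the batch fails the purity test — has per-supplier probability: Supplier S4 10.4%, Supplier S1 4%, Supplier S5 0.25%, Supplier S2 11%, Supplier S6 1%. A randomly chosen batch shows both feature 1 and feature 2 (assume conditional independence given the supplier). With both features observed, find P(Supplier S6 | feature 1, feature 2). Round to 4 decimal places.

0.0858

With a uniform prior (1/5 each), posterior ∝ likelihood:
  Supplier S4: 0.022 × 0.104 = 0.002288
  Supplier S1: 0.176 × 0.04 = 0.00704
  Supplier S5: 0.08 × 0.0025 = 0.0002
  Supplier S2: 0.032 × 0.11 = 0.00352
  Supplier S6: 0.1225 × 0.01 = 0.001225
Normalizing constant = 0.014273.
P(Supplier S6 | evidence) = 0.001225 / 0.014273 ≈ 0.0858.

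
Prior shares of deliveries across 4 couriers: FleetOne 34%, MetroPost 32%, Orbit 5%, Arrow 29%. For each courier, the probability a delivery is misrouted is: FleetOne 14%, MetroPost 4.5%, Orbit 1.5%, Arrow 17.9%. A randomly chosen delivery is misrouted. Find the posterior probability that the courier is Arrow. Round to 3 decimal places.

0.453

Compute prior × likelihood for every hypothesis:
  FleetOne: 0.34 × 0.14 = 0.0476
  MetroPost: 0.32 × 0.045 = 0.0144
  Orbit: 0.05 × 0.015 = 0.00075
  Arrow: 0.29 × 0.179 = 0.05191
Sum = 0.11466.
P(Arrow | evidence) = 0.05191 / 0.11466 ≈ 0.453.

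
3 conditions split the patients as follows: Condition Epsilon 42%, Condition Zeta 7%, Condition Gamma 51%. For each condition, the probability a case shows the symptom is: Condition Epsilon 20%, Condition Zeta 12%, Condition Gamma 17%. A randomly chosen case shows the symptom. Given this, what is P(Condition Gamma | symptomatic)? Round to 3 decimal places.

0.484

Compute prior × likelihood for every hypothesis:
  Condition Epsilon: 0.42 × 0.2 = 0.084
  Condition Zeta: 0.07 × 0.12 = 0.0084
  Condition Gamma: 0.51 × 0.17 = 0.0867
Total = 0.1791.
P(Condition Gamma | evidence) = 0.0867 / 0.1791 ≈ 0.484.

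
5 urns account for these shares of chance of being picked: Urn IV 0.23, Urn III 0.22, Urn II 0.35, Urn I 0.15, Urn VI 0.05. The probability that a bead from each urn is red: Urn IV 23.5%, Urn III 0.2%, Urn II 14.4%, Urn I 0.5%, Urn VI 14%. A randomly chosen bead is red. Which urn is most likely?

Compute prior × likelihood for every hypothesis:
  Urn IV: 0.23 × 0.235 = 0.05405
  Urn III: 0.22 × 0.002 = 0.00044
  Urn II: 0.35 × 0.144 = 0.0504
  Urn I: 0.15 × 0.005 = 0.00075
  Urn VI: 0.05 × 0.14 = 0.007
Sum = 0.11264.
Largest term belongs to Urn IV, so Urn IV is most probable.

Urn IV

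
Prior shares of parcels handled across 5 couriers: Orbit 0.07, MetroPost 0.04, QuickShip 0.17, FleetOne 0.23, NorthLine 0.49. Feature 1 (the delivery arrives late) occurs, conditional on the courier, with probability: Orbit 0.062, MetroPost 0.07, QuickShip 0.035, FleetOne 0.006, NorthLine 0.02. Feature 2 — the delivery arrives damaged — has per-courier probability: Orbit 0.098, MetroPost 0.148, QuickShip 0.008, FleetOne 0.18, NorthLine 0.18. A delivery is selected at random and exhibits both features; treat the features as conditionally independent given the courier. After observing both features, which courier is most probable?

NorthLine

Prior × likelihood for each hypothesis:
  Orbit: 0.07 × 0.062 × 0.098 = 0.00042532
  MetroPost: 0.04 × 0.07 × 0.148 = 0.0004144
  QuickShip: 0.17 × 0.035 × 0.008 = 0.0000476
  FleetOne: 0.23 × 0.006 × 0.18 = 0.0002484
  NorthLine: 0.49 × 0.02 × 0.18 = 0.001764
Sum = 0.00289972.
Largest term belongs to NorthLine, so NorthLine is most probable.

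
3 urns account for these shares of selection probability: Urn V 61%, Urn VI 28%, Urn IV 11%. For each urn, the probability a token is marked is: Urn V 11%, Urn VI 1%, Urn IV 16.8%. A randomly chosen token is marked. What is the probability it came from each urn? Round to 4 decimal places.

Urn V 0.7592, Urn VI 0.0317, Urn IV 0.2091

Compute prior × likelihood for every hypothesis:
  Urn V: 0.61 × 0.11 = 0.0671
  Urn VI: 0.28 × 0.01 = 0.0028
  Urn IV: 0.11 × 0.168 = 0.01848
Sum = 0.08838.
P(Urn V | marked) = 0.0671/0.08838 ≈ 0.7592
P(Urn VI | marked) = 0.0028/0.08838 ≈ 0.0317
P(Urn IV | marked) = 0.01848/0.08838 ≈ 0.2091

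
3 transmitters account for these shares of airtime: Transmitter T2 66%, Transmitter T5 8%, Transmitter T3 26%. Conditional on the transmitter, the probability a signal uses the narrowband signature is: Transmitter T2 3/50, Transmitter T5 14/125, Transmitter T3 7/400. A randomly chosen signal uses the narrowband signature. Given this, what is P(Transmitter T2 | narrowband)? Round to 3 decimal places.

Unnormalized posteriors (prior × likelihood):
  Transmitter T2: 0.66 × 0.06 = 0.0396
  Transmitter T5: 0.08 × 0.112 = 0.00896
  Transmitter T3: 0.26 × 0.0175 = 0.00455
Sum = 0.05311.
P(Transmitter T2 | evidence) = 0.0396 / 0.05311 ≈ 0.746.

0.746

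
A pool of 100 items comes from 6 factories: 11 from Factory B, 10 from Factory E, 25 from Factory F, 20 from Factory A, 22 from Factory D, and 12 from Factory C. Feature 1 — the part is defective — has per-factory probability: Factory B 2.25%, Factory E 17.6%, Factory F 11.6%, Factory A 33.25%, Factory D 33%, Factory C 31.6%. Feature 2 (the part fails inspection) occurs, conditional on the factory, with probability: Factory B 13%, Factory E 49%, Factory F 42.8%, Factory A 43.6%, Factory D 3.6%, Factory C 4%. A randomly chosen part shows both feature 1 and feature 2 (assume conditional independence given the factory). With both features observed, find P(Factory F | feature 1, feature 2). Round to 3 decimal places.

Prior × likelihood for each hypothesis:
  Factory B: 0.11 × 0.0225 × 0.13 = 0.00032175
  Factory E: 0.1 × 0.176 × 0.49 = 0.008624
  Factory F: 0.25 × 0.116 × 0.428 = 0.012412
  Factory A: 0.2 × 0.3325 × 0.436 = 0.028994
  Factory D: 0.22 × 0.33 × 0.036 = 0.0026136
  Factory C: 0.12 × 0.316 × 0.04 = 0.0015168
Total = 0.05448215.
P(Factory F | evidence) = 0.012412 / 0.05448215 ≈ 0.228.

0.228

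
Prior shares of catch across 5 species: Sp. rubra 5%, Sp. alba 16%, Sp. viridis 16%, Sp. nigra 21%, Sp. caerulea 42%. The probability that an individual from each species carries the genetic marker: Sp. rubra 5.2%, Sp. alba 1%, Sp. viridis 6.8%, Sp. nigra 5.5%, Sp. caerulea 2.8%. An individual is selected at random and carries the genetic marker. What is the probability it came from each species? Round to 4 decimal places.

Sp. rubra 0.0677, Sp. alba 0.0417, Sp. viridis 0.2834, Sp. nigra 0.3009, Sp. caerulea 0.3063

By Bayes' rule, posterior ∝ prior × likelihood:
  Sp. rubra: 0.05 × 0.052 = 0.0026
  Sp. alba: 0.16 × 0.01 = 0.0016
  Sp. viridis: 0.16 × 0.068 = 0.01088
  Sp. nigra: 0.21 × 0.055 = 0.01155
  Sp. caerulea: 0.42 × 0.028 = 0.01176
Sum = 0.03839.
P(Sp. rubra | marker) = 0.0026/0.03839 ≈ 0.0677
P(Sp. alba | marker) = 0.0016/0.03839 ≈ 0.0417
P(Sp. viridis | marker) = 0.01088/0.03839 ≈ 0.2834
P(Sp. nigra | marker) = 0.01155/0.03839 ≈ 0.3009
P(Sp. caerulea | marker) = 0.01176/0.03839 ≈ 0.3063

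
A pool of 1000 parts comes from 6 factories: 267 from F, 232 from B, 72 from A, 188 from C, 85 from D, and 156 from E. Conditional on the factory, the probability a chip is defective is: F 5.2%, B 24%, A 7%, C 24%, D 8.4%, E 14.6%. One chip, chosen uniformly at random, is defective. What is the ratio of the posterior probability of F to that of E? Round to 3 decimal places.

0.610

Unnormalized posteriors (prior × likelihood):
  F: 0.267 × 0.052 = 0.013884
  B: 0.232 × 0.24 = 0.05568
  A: 0.072 × 0.07 = 0.00504
  C: 0.188 × 0.24 = 0.04512
  D: 0.085 × 0.084 = 0.00714
  E: 0.156 × 0.146 = 0.022776
Total = 0.14964.
The ratio is 0.013884 / 0.022776 (the normalizer cancels) = 0.610.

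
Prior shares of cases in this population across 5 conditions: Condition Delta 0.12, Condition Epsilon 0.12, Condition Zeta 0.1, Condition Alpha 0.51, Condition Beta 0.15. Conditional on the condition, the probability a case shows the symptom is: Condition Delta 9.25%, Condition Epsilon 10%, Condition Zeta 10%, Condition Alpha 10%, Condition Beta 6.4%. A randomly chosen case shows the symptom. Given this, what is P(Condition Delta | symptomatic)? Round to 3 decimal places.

Compute prior × likelihood for every hypothesis:
  Condition Delta: 0.12 × 0.0925 = 0.0111
  Condition Epsilon: 0.12 × 0.1 = 0.012
  Condition Zeta: 0.1 × 0.1 = 0.01
  Condition Alpha: 0.51 × 0.1 = 0.051
  Condition Beta: 0.15 × 0.064 = 0.0096
Normalizing constant = 0.0937.
P(Condition Delta | evidence) = 0.0111 / 0.0937 ≈ 0.118.

0.118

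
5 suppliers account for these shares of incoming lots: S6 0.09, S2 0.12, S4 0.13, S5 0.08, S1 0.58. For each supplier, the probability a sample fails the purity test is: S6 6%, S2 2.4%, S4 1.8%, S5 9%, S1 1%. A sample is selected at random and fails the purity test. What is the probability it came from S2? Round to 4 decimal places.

Compute prior × likelihood for every hypothesis:
  S6: 0.09 × 0.06 = 0.0054
  S2: 0.12 × 0.024 = 0.00288
  S4: 0.13 × 0.018 = 0.00234
  S5: 0.08 × 0.09 = 0.0072
  S1: 0.58 × 0.01 = 0.0058
Normalizing constant = 0.02362.
P(S2 | evidence) = 0.00288 / 0.02362 ≈ 0.1219.

0.1219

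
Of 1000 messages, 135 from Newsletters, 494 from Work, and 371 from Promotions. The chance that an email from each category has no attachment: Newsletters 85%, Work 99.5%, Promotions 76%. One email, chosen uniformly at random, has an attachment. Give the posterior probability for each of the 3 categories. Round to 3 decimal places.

Taking complements, P(attachment | each) = Newsletters 0.15, Work 0.005, Promotions 0.24.
Prior × likelihood for each hypothesis:
  Newsletters: 0.135 × 0.15 = 0.02025
  Work: 0.494 × 0.005 = 0.00247
  Promotions: 0.371 × 0.24 = 0.08904
Total = 0.11176.
P(Newsletters | attachment) = 0.02025/0.11176 ≈ 0.181
P(Work | attachment) = 0.00247/0.11176 ≈ 0.022
P(Promotions | attachment) = 0.08904/0.11176 ≈ 0.797

Newsletters 0.181, Work 0.022, Promotions 0.797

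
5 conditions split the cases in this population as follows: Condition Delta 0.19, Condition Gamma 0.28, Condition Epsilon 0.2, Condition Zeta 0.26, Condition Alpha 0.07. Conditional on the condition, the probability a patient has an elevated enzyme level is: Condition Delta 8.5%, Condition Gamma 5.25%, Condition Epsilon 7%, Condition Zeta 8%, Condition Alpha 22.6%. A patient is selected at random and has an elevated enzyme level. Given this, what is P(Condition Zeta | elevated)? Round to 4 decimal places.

0.2553

By Bayes' rule, posterior ∝ prior × likelihood:
  Condition Delta: 0.19 × 0.085 = 0.01615
  Condition Gamma: 0.28 × 0.0525 = 0.0147
  Condition Epsilon: 0.2 × 0.07 = 0.014
  Condition Zeta: 0.26 × 0.08 = 0.0208
  Condition Alpha: 0.07 × 0.226 = 0.01582
Sum = 0.08147.
P(Condition Zeta | evidence) = 0.0208 / 0.08147 ≈ 0.2553.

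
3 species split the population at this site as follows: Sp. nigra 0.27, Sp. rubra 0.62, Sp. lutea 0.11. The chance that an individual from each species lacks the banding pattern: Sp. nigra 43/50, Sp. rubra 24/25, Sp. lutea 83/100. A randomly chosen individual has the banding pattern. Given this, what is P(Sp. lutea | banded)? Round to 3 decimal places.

0.230

Taking complements, P(banded | each) = Sp. nigra 0.14, Sp. rubra 0.04, Sp. lutea 0.17.
Unnormalized posteriors (prior × likelihood):
  Sp. nigra: 0.27 × 0.14 = 0.0378
  Sp. rubra: 0.62 × 0.04 = 0.0248
  Sp. lutea: 0.11 × 0.17 = 0.0187
Total = 0.0813.
P(Sp. lutea | evidence) = 0.0187 / 0.0813 ≈ 0.230.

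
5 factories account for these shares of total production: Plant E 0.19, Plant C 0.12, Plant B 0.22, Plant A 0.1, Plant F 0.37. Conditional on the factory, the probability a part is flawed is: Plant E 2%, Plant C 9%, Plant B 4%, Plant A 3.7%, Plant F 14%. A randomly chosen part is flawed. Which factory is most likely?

Plant F

Unnormalized posteriors (prior × likelihood):
  Plant E: 0.19 × 0.02 = 0.0038
  Plant C: 0.12 × 0.09 = 0.0108
  Plant B: 0.22 × 0.04 = 0.0088
  Plant A: 0.1 × 0.037 = 0.0037
  Plant F: 0.37 × 0.14 = 0.0518
Normalizing constant = 0.0789.
Largest term belongs to Plant F, so Plant F is most probable.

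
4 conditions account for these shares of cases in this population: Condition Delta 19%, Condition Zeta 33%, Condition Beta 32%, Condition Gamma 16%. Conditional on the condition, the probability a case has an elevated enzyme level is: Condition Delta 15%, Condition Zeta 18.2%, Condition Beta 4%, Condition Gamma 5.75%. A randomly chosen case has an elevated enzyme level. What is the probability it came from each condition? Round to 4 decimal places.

Unnormalized posteriors (prior × likelihood):
  Condition Delta: 0.19 × 0.15 = 0.0285
  Condition Zeta: 0.33 × 0.182 = 0.06006
  Condition Beta: 0.32 × 0.04 = 0.0128
  Condition Gamma: 0.16 × 0.0575 = 0.0092
Normalizing constant = 0.11056.
P(Condition Delta | elevated) = 0.0285/0.11056 ≈ 0.2578
P(Condition Zeta | elevated) = 0.06006/0.11056 ≈ 0.5432
P(Condition Beta | elevated) = 0.0128/0.11056 ≈ 0.1158
P(Condition Gamma | elevated) = 0.0092/0.11056 ≈ 0.0832

Condition Delta 0.2578, Condition Zeta 0.5432, Condition Beta 0.1158, Condition Gamma 0.0832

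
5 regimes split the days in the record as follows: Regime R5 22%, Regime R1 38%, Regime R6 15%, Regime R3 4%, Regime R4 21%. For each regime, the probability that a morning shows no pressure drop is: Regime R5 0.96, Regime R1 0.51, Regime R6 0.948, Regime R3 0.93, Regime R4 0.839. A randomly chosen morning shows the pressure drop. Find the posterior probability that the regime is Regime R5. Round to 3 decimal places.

0.037

Taking complements, P(drop | each) = Regime R5 0.04, Regime R1 0.49, Regime R6 0.052, Regime R3 0.07, Regime R4 0.161.
By Bayes' rule, posterior ∝ prior × likelihood:
  Regime R5: 0.22 × 0.04 = 0.0088
  Regime R1: 0.38 × 0.49 = 0.1862
  Regime R6: 0.15 × 0.052 = 0.0078
  Regime R3: 0.04 × 0.07 = 0.0028
  Regime R4: 0.21 × 0.161 = 0.03381
Sum = 0.23941.
P(Regime R5 | evidence) = 0.0088 / 0.23941 ≈ 0.037.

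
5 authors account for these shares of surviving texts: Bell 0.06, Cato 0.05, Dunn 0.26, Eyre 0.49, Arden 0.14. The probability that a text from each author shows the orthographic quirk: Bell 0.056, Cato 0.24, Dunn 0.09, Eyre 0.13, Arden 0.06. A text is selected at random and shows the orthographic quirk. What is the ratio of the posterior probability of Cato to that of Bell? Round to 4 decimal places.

3.5714

Unnormalized posteriors (prior × likelihood):
  Bell: 0.06 × 0.056 = 0.00336
  Cato: 0.05 × 0.24 = 0.012
  Dunn: 0.26 × 0.09 = 0.0234
  Eyre: 0.49 × 0.13 = 0.0637
  Arden: 0.14 × 0.06 = 0.0084
Normalizing constant = 0.11086.
The ratio is 0.012 / 0.00336 (the normalizer cancels) = 3.5714.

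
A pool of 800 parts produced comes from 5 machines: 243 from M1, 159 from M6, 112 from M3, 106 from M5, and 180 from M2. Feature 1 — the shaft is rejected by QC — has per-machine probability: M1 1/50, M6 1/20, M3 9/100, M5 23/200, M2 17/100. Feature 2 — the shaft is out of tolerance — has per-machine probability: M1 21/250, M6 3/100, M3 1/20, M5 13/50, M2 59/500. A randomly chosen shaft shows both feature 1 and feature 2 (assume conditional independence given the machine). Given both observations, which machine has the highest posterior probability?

M2

Unnormalized posteriors (prior × likelihood):
  M1: 0.30375 × 0.02 × 0.084 = 0.0005103
  M6: 0.19875 × 0.05 × 0.03 = 0.000298125
  M3: 0.14 × 0.09 × 0.05 = 0.00063
  M5: 0.1325 × 0.115 × 0.26 = 0.00396175
  M2: 0.225 × 0.17 × 0.118 = 0.0045135
Total = 0.009913675.
Largest term belongs to M2, so M2 is most probable.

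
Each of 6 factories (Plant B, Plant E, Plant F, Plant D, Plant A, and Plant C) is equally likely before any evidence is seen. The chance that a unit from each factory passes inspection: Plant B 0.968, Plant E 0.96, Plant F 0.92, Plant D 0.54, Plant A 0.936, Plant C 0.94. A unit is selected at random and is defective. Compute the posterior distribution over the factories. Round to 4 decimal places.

Plant B 0.0435, Plant E 0.0543, Plant F 0.1087, Plant D 0.6250, Plant A 0.0870, Plant C 0.0815

Taking complements, P(defective | each) = Plant B 0.032, Plant E 0.04, Plant F 0.08, Plant D 0.46, Plant A 0.064, Plant C 0.06.
With a uniform prior (1/6 each), posterior ∝ likelihood:
  Plant B: 0.032
  Plant E: 0.04
  Plant F: 0.08
  Plant D: 0.46
  Plant A: 0.064
  Plant C: 0.06
Total = 0.736.
P(Plant B | defective) = 0.032/0.736 ≈ 0.0435
P(Plant E | defective) = 0.04/0.736 ≈ 0.0543
P(Plant F | defective) = 0.08/0.736 ≈ 0.1087
P(Plant D | defective) = 0.46/0.736 ≈ 0.6250
P(Plant A | defective) = 0.064/0.736 ≈ 0.0870
P(Plant C | defective) = 0.06/0.736 ≈ 0.0815
(Check: 0.0435+0.0543+0.1087+0.6250+0.0870+0.0815 = 1.0000.)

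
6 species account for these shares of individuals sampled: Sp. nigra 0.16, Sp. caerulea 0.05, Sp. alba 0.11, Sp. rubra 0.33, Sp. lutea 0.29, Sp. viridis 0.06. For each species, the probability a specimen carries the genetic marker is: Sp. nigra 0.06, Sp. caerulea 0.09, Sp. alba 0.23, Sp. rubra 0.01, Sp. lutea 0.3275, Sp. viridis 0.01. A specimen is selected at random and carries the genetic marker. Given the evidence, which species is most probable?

Sp. lutea

Compute prior × likelihood for every hypothesis:
  Sp. nigra: 0.16 × 0.06 = 0.0096
  Sp. caerulea: 0.05 × 0.09 = 0.0045
  Sp. alba: 0.11 × 0.23 = 0.0253
  Sp. rubra: 0.33 × 0.01 = 0.0033
  Sp. lutea: 0.29 × 0.3275 = 0.094975
  Sp. viridis: 0.06 × 0.01 = 0.0006
Total = 0.138275.
Largest term belongs to Sp. lutea, so Sp. lutea is most probable.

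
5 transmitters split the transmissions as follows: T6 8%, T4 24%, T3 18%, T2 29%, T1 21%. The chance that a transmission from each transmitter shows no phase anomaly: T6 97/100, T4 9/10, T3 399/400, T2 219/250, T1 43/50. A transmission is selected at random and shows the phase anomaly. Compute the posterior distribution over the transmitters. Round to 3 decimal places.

Taking complements, P(anomaly | each) = T6 0.03, T4 0.1, T3 0.0025, T2 0.124, T1 0.14.
Prior × likelihood for each hypothesis:
  T6: 0.08 × 0.03 = 0.0024
  T4: 0.24 × 0.1 = 0.024
  T3: 0.18 × 0.0025 = 0.00045
  T2: 0.29 × 0.124 = 0.03596
  T1: 0.21 × 0.14 = 0.0294
Total = 0.09221.
P(T6 | anomaly) = 0.0024/0.09221 ≈ 0.026
P(T4 | anomaly) = 0.024/0.09221 ≈ 0.260
P(T3 | anomaly) = 0.00045/0.09221 ≈ 0.005
P(T2 | anomaly) = 0.03596/0.09221 ≈ 0.390
P(T1 | anomaly) = 0.0294/0.09221 ≈ 0.319

T6 0.026, T4 0.260, T3 0.005, T2 0.390, T1 0.319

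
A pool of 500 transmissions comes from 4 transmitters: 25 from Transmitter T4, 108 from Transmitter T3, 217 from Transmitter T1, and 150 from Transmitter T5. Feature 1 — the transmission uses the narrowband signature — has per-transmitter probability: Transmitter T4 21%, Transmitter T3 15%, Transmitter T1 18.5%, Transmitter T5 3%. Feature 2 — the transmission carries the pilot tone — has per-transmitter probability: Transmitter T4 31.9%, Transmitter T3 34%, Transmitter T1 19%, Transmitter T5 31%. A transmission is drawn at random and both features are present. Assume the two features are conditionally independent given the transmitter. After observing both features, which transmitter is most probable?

Prior × likelihood for each hypothesis:
  Transmitter T4: 0.05 × 0.21 × 0.319 = 0.0033495
  Transmitter T3: 0.216 × 0.15 × 0.34 = 0.011016
  Transmitter T1: 0.434 × 0.185 × 0.19 = 0.0152551
  Transmitter T5: 0.3 × 0.03 × 0.31 = 0.00279
Normalizing constant = 0.0324106.
Largest term belongs to Transmitter T1, so Transmitter T1 is most probable.

Transmitter T1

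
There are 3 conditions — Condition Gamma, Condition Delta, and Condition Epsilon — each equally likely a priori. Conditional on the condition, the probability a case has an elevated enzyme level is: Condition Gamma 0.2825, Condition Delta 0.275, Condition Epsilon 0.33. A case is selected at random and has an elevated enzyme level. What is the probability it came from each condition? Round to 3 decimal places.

Condition Gamma 0.318, Condition Delta 0.310, Condition Epsilon 0.372

With a uniform prior (1/3 each), posterior ∝ likelihood:
  Condition Gamma: 0.2825
  Condition Delta: 0.275
  Condition Epsilon: 0.33
Sum = 0.8875.
P(Condition Gamma | elevated) = 0.2825/0.8875 ≈ 0.318
P(Condition Delta | elevated) = 0.275/0.8875 ≈ 0.310
P(Condition Epsilon | elevated) = 0.33/0.8875 ≈ 0.372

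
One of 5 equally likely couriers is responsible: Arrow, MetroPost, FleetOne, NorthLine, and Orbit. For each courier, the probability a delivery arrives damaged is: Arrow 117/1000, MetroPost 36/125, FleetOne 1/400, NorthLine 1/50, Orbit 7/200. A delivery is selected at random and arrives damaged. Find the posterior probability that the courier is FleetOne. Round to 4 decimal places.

Since the prior is uniform, the posterior is proportional to the likelihood:
  Arrow: 0.117
  MetroPost: 0.288
  FleetOne: 0.0025
  NorthLine: 0.02
  Orbit: 0.035
Sum = 0.4625.
P(FleetOne | evidence) = 0.0025 / 0.4625 ≈ 0.0054.

0.0054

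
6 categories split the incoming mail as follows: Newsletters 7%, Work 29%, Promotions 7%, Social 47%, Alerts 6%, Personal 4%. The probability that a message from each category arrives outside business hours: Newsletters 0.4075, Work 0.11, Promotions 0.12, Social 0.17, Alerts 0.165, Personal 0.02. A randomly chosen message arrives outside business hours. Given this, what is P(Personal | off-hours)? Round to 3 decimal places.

Prior × likelihood for each hypothesis:
  Newsletters: 0.07 × 0.4075 = 0.028525
  Work: 0.29 × 0.11 = 0.0319
  Promotions: 0.07 × 0.12 = 0.0084
  Social: 0.47 × 0.17 = 0.0799
  Alerts: 0.06 × 0.165 = 0.0099
  Personal: 0.04 × 0.02 = 0.0008
Normalizing constant = 0.159425.
P(Personal | evidence) = 0.0008 / 0.159425 ≈ 0.005.

0.005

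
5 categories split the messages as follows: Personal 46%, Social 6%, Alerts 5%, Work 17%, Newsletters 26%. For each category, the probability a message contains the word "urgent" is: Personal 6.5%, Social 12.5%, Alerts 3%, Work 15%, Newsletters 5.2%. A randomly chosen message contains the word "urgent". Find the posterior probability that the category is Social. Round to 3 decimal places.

By Bayes' rule, posterior ∝ prior × likelihood:
  Personal: 0.46 × 0.065 = 0.0299
  Social: 0.06 × 0.125 = 0.0075
  Alerts: 0.05 × 0.03 = 0.0015
  Work: 0.17 × 0.15 = 0.0255
  Newsletters: 0.26 × 0.052 = 0.01352
Total = 0.07792.
P(Social | evidence) = 0.0075 / 0.07792 ≈ 0.096.

0.096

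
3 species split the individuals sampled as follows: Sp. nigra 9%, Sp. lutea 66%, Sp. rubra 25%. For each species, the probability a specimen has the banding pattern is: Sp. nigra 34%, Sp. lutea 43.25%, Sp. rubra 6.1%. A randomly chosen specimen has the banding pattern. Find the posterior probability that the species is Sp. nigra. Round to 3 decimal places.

0.092

Compute prior × likelihood for every hypothesis:
  Sp. nigra: 0.09 × 0.34 = 0.0306
  Sp. lutea: 0.66 × 0.4325 = 0.28545
  Sp. rubra: 0.25 × 0.061 = 0.01525
Total = 0.3313.
P(Sp. nigra | evidence) = 0.0306 / 0.3313 ≈ 0.092.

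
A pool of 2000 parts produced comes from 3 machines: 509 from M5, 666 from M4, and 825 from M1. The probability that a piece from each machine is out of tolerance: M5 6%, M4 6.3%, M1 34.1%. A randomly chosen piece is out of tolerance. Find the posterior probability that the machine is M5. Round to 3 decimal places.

Compute prior × likelihood for every hypothesis:
  M5: 0.2545 × 0.06 = 0.01527
  M4: 0.333 × 0.063 = 0.020979
  M1: 0.4125 × 0.341 = 0.1406625
Sum = 0.1769115.
P(M5 | evidence) = 0.01527 / 0.1769115 ≈ 0.086.

0.086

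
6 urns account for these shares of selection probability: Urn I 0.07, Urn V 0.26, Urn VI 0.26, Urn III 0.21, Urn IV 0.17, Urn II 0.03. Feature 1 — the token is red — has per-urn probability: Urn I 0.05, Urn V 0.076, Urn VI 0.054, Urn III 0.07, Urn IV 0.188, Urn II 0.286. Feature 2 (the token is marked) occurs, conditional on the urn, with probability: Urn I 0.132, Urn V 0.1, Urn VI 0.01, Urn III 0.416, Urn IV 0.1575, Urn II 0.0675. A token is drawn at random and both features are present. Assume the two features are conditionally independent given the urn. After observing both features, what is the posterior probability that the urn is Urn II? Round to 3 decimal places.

Prior × likelihood for each hypothesis:
  Urn I: 0.07 × 0.05 × 0.132 = 0.000462
  Urn V: 0.26 × 0.076 × 0.1 = 0.001976
  Urn VI: 0.26 × 0.054 × 0.01 = 0.0001404
  Urn III: 0.21 × 0.07 × 0.416 = 0.0061152
  Urn IV: 0.17 × 0.188 × 0.1575 = 0.0050337
  Urn II: 0.03 × 0.286 × 0.0675 = 0.00057915
Sum = 0.01430645.
P(Urn II | evidence) = 0.00057915 / 0.01430645 ≈ 0.040.

0.040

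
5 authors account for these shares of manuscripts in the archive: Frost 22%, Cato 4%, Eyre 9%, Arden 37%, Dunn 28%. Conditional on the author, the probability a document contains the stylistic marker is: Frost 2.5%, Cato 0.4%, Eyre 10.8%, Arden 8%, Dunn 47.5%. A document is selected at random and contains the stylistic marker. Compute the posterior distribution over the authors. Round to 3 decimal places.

Compute prior × likelihood for every hypothesis:
  Frost: 0.22 × 0.025 = 0.0055
  Cato: 0.04 × 0.004 = 0.00016
  Eyre: 0.09 × 0.108 = 0.00972
  Arden: 0.37 × 0.08 = 0.0296
  Dunn: 0.28 × 0.475 = 0.133
Sum = 0.17798.
P(Frost | marker) = 0.0055/0.17798 ≈ 0.031
P(Cato | marker) = 0.00016/0.17798 ≈ 0.001
P(Eyre | marker) = 0.00972/0.17798 ≈ 0.055
P(Arden | marker) = 0.0296/0.17798 ≈ 0.166
P(Dunn | marker) = 0.133/0.17798 ≈ 0.747

Frost 0.031, Cato 0.001, Eyre 0.055, Arden 0.166, Dunn 0.747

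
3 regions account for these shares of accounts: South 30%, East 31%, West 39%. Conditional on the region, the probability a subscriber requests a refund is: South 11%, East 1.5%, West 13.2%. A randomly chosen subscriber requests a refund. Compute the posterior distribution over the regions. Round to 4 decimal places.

Prior × likelihood for each hypothesis:
  South: 0.3 × 0.11 = 0.033
  East: 0.31 × 0.015 = 0.00465
  West: 0.39 × 0.132 = 0.05148
Total = 0.08913.
P(South | refund) = 0.033/0.08913 ≈ 0.3702
P(East | refund) = 0.00465/0.08913 ≈ 0.0522
P(West | refund) = 0.05148/0.08913 ≈ 0.5776
(Check: 0.3702+0.0522+0.5776 = 1.0000.)

South 0.3702, East 0.0522, West 0.5776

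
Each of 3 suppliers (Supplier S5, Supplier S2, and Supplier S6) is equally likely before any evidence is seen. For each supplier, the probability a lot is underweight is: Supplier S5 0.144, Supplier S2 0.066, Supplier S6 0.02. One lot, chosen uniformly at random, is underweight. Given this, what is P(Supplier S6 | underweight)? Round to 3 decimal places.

0.087

Since the prior is uniform, the posterior is proportional to the likelihood:
  Supplier S5: 0.144
  Supplier S2: 0.066
  Supplier S6: 0.02
Normalizing constant = 0.23.
P(Supplier S6 | evidence) = 0.02 / 0.23 ≈ 0.087.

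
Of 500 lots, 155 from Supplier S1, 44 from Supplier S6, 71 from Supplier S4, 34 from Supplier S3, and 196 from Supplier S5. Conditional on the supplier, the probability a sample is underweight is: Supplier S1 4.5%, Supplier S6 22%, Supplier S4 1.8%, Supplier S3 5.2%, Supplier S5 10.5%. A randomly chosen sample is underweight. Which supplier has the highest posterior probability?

Unnormalized posteriors (prior × likelihood):
  Supplier S1: 0.31 × 0.045 = 0.01395
  Supplier S6: 0.088 × 0.22 = 0.01936
  Supplier S4: 0.142 × 0.018 = 0.002556
  Supplier S3: 0.068 × 0.052 = 0.003536
  Supplier S5: 0.392 × 0.105 = 0.04116
Sum = 0.080562.
Largest term belongs to Supplier S5, so Supplier S5 is most probable.

Supplier S5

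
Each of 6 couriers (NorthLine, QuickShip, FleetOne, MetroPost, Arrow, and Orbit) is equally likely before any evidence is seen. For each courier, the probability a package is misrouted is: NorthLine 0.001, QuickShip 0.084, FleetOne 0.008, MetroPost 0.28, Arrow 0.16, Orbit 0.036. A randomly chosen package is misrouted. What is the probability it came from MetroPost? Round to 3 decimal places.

0.492

With a uniform prior (1/6 each), posterior ∝ likelihood:
  NorthLine: 0.001
  QuickShip: 0.084
  FleetOne: 0.008
  MetroPost: 0.28
  Arrow: 0.16
  Orbit: 0.036
Total = 0.569.
P(MetroPost | evidence) = 0.28 / 0.569 ≈ 0.492.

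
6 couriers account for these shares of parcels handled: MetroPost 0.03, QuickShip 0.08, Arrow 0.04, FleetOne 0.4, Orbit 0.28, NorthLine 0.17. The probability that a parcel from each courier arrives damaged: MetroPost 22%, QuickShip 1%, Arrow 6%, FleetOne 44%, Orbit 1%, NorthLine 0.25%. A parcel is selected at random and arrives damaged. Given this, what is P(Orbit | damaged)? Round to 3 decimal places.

Compute prior × likelihood for every hypothesis:
  MetroPost: 0.03 × 0.22 = 0.0066
  QuickShip: 0.08 × 0.01 = 0.0008
  Arrow: 0.04 × 0.06 = 0.0024
  FleetOne: 0.4 × 0.44 = 0.176
  Orbit: 0.28 × 0.01 = 0.0028
  NorthLine: 0.17 × 0.0025 = 0.000425
Sum = 0.189025.
P(Orbit | evidence) = 0.0028 / 0.189025 ≈ 0.015.

0.015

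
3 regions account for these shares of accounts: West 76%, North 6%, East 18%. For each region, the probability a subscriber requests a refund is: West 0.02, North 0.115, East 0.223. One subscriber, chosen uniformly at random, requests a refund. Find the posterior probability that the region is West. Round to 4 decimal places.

By Bayes' rule, posterior ∝ prior × likelihood:
  West: 0.76 × 0.02 = 0.0152
  North: 0.06 × 0.115 = 0.0069
  East: 0.18 × 0.223 = 0.04014
Normalizing constant = 0.06224.
P(West | evidence) = 0.0152 / 0.06224 ≈ 0.2442.

0.2442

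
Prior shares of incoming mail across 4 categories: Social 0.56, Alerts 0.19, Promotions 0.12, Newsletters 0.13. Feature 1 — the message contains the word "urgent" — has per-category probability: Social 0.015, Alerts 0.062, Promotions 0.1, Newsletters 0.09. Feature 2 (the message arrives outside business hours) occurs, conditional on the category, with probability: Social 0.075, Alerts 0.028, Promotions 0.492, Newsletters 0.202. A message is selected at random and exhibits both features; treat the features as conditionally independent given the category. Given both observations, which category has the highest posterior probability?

By Bayes' rule, posterior ∝ prior × likelihood:
  Social: 0.56 × 0.015 × 0.075 = 0.00063
  Alerts: 0.19 × 0.062 × 0.028 = 0.00032984
  Promotions: 0.12 × 0.1 × 0.492 = 0.005904
  Newsletters: 0.13 × 0.09 × 0.202 = 0.0023634
Normalizing constant = 0.00922724.
Largest term belongs to Promotions, so Promotions is most probable.

Promotions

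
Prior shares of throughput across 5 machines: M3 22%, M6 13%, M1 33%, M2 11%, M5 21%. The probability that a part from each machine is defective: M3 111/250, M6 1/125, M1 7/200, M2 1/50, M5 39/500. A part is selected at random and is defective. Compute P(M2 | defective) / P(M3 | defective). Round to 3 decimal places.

0.023

Unnormalized posteriors (prior × likelihood):
  M3: 0.22 × 0.444 = 0.09768
  M6: 0.13 × 0.008 = 0.00104
  M1: 0.33 × 0.035 = 0.01155
  M2: 0.11 × 0.02 = 0.0022
  M5: 0.21 × 0.078 = 0.01638
Normalizing constant = 0.12885.
The ratio is 0.0022 / 0.09768 (the normalizer cancels) = 0.023.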